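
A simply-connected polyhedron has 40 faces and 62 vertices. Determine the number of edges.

100

Here V − E + F = 2.
E = V + F − (2) = 62 + 40 − (2) = 100.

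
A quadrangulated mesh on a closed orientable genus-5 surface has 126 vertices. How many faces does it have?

134

χ = 2 − 2·5 = -8, and every face is a square so 4F = 2E.
V − E + F = -8 with E = 4F/2 gives 126 − (4/2 − 1)·F = -8, so F = 134 and E = 268.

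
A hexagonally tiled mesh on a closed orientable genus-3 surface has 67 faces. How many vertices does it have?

χ = 2 − 2·3 = -4, and every face is a hexagon so 6F = 2E.
E = 6·67/2 = 201. Then V = -4 + E − F = -4 + 201 − 67 = 130.

130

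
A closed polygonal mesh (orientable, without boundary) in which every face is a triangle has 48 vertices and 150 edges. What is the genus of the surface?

Every face is a triangle and each edge borders two faces, so 3F = 2·150, giving F = 100.
χ = V − E + F = 48 − 150 + 100 = -2.
For a closed orientable surface χ = 2 − 2g, so g = (2 − (-2))/2 = 2.

2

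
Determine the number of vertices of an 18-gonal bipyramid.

A bipyramid over an n-gon has 2n triangular faces and n + 2 vertices: V = 18 + 2 = 20, E = 3·18 = 54, F = 2·18 = 36.

20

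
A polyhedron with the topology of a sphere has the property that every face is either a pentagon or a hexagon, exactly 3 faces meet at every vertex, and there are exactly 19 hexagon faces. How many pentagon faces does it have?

12

Let x be the number of pentagons; then F = 19 + x.
Edge–face incidences: 2E = 6·19 + 5·x = 114 + 5x.
Every vertex has degree 3, so 3V = 2E.
Euler: V − E + F = 2 ⇒ (2E)/3 − E + (19 + x) = 2.
Multiply by 6: 2·(2E) − 3·(2E) + 6·(19 + x) = 12, i.e. 114 + 6x − (114 + 5x) = 12.
Collecting terms: x = 12.
Then 2E = 114 + 5·12 = 174, so E = 87, V = 2E/3 = 58, F = 19 + 12 = 31.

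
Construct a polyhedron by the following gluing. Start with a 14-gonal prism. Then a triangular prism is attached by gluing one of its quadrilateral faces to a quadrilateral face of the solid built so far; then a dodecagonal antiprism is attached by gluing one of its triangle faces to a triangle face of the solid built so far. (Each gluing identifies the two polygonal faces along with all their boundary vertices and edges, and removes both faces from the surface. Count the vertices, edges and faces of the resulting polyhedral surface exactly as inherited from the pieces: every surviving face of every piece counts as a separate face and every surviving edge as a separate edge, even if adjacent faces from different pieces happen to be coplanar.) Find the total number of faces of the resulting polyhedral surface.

A 14-gonal prism: V=28, E=42, F=16.
Attach a triangular prism (V=6, E=9, F=5) along a 4-gon: merge 4 vertices and 4 edges, delete both glued faces → V=30, E=47, F=19.
Attach a dodecagonal antiprism (V=24, E=48, F=26) along a 3-gon: merge 3 vertices and 3 edges, delete both glued faces → V=51, E=92, F=43.
Check: V − E + F = 51 − 92 + 43 = 2.

43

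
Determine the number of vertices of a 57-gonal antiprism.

114

An antiprism on an n-gon has two n-gon caps and 2n triangles: V = 2·57 = 114, E = 4·57 = 228, F = 2·57 + 2 = 116.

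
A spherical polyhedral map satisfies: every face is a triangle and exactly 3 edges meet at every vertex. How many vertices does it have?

Each face has 3 edges and each edge borders two faces, so 2E = 3F.
Each vertex has degree 3, so 3V = 2E and hence V = 3F/3.
Euler: V − E + F = 2 ⇒ (3F/3) − (3F/2) + F = 2.
Multiply by 6: (6 − 9 + 6)F = 12, i.e. 3F = 12.
So F = 4, E = 3·4/2 = 6, V = 3·4/3 = 4.

4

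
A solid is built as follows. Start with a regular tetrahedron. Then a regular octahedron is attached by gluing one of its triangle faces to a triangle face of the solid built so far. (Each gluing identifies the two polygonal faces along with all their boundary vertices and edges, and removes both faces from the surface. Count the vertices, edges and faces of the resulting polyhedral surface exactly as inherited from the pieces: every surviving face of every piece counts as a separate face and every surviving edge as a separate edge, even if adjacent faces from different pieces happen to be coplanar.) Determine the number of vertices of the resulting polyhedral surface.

A regular tetrahedron: V=4, E=6, F=4.
Attach a regular octahedron (V=6, E=12, F=8) along a 3-gon: merge 3 vertices and 3 edges, delete both glued faces → V=7, E=15, F=10.
Check: V − E + F = 7 − 15 + 10 = 2.

7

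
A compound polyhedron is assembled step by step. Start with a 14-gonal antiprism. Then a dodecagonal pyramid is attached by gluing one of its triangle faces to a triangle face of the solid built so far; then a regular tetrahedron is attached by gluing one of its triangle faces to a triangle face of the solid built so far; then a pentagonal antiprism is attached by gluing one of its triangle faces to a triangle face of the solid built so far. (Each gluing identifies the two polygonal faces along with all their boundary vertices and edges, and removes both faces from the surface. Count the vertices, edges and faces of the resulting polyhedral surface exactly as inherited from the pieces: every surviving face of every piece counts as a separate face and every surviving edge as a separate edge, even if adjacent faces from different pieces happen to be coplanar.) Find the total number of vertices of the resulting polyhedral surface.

A 14-gonal antiprism: V=28, E=56, F=30.
Attach a dodecagonal pyramid (V=13, E=24, F=13) along a 3-gon: merge 3 vertices and 3 edges, delete both glued faces → V=38, E=77, F=41.
Attach a regular tetrahedron (V=4, E=6, F=4) along a 3-gon: merge 3 vertices and 3 edges, delete both glued faces → V=39, E=80, F=43.
Attach a pentagonal antiprism (V=10, E=20, F=12) along a 3-gon: merge 3 vertices and 3 edges, delete both glued faces → V=46, E=97, F=53.
Check: V − E + F = 46 − 97 + 53 = 2.

46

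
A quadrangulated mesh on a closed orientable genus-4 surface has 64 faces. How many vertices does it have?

58

χ = 2 − 2·4 = -6, and every face is a square so 4F = 2E.
E = 4·64/2 = 128. Then V = -6 + E − F = -6 + 128 − 64 = 58.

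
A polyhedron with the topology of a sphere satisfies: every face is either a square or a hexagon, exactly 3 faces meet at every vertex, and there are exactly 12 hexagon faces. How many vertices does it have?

Let x be the number of squares; then F = 12 + x.
Edge–face incidences: 2E = 6·12 + 4·x = 72 + 4x.
Every vertex has degree 3, so 3V = 2E.
Euler: V − E + F = 2 ⇒ (2E)/3 − E + (12 + x) = 2.
Multiply by 6: 2·(2E) − 3·(2E) + 6·(12 + x) = 12, i.e. 72 + 6x − (72 + 4x) = 12.
Collecting terms: 2x = 12, so x = 6.
Then 2E = 72 + 4·6 = 96, so E = 48, V = 2E/3 = 32, F = 12 + 6 = 18.

32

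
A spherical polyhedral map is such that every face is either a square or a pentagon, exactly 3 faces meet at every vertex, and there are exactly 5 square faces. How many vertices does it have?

Let x be the number of pentagons; then F = 5 + x.
Edge–face incidences: 2E = 4·5 + 5·x = 20 + 5x.
Every vertex has degree 3, so 3V = 2E.
Euler: V − E + F = 2 ⇒ (2E)/3 − E + (5 + x) = 2.
Multiply by 6: 2·(2E) − 3·(2E) + 6·(5 + x) = 12, i.e. 30 + 6x − (20 + 5x) = 12.
Collecting terms: x + 10 = 12, so x = 2.
Then 2E = 20 + 5·2 = 30, so E = 15, V = 2E/3 = 10, F = 5 + 2 = 7.

10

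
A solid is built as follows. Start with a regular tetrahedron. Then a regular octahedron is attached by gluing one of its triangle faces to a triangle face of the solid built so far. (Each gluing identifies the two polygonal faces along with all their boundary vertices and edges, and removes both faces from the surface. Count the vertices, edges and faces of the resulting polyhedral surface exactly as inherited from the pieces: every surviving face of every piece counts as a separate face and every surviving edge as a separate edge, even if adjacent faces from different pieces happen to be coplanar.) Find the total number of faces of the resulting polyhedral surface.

10

A regular tetrahedron: V=4, E=6, F=4.
Attach a regular octahedron (V=6, E=12, F=8) along a 3-gon: merge 3 vertices and 3 edges, delete both glued faces → V=7, E=15, F=10.
Check: V − E + F = 7 − 15 + 10 = 2.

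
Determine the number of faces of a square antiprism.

10

An antiprism on an n-gon has two n-gon caps and 2n triangles: V = 2·4 = 8, E = 4·4 = 16, F = 2·4 + 2 = 10.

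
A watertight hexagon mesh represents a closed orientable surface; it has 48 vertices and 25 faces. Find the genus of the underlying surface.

Every face is a hexagon, so 2E = 6·25 = 150, giving E = 75.
χ = V − E + F = 48 − 75 + 25 = -2.
For a closed orientable surface χ = 2 − 2g, so g = (2 − (-2))/2 = 2.

2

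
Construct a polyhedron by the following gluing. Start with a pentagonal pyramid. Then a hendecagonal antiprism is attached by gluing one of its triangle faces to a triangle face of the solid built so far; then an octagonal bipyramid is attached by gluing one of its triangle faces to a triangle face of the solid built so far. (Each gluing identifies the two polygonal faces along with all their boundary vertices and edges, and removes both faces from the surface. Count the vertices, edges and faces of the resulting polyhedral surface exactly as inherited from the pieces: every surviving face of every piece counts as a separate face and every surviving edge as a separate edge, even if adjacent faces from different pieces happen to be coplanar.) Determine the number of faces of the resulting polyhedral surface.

A pentagonal pyramid: V=6, E=10, F=6.
Attach a hendecagonal antiprism (V=22, E=44, F=24) along a 3-gon: merge 3 vertices and 3 edges, delete both glued faces → V=25, E=51, F=28.
Attach an octagonal bipyramid (V=10, E=24, F=16) along a 3-gon: merge 3 vertices and 3 edges, delete both glued faces → V=32, E=72, F=42.
Check: V − E + F = 32 − 72 + 42 = 2.

42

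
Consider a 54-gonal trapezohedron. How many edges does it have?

The n-trapezohedron (dual of the n-antiprism) has V = 2·54 + 2 = 110, E = 4·54 = 216, F = 2·54 = 108.

216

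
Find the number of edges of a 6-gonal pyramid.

12

A pyramid on an n-gon base has one n-gon and n triangles: V = 6 + 1 = 7, E = 2·6 = 12, F = 6 + 1 = 7.
Check: V − E + F = 7 − 12 + 7 = 2.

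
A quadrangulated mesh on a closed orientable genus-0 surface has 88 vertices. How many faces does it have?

86

χ = 2 − 2·0 = 2, and every face is a square so 4F = 2E.
V − E + F = 2 with E = 4F/2 gives 88 − (4/2 − 1)·F = 2, so F = 86 and E = 172.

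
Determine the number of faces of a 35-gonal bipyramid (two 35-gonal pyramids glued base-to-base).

A bipyramid over an n-gon has 2n triangular faces and n + 2 vertices: V = 35 + 2 = 37, E = 3·35 = 105, F = 2·35 = 70.

70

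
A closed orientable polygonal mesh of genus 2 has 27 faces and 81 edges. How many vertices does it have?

52

For a closed orientable surface of genus 2, χ = 2 − 2·2 = -2.
V = -2 + E − F = -2 + 81 − 27 = 52.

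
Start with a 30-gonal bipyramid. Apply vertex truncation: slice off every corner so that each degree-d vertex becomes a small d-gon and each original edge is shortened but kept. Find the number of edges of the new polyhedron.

270

The base solid has V = 32, E = 90, F = 60.
Truncation replaces each original edge-end by a new vertex, so V′ = 2E = 180.
Each original edge survives, and each old vertex of degree d contributes d new edges; summing degrees gives Σd = 2E, so E′ = E + 2E = 3E = 270.
Each original face survives and each original vertex becomes one new face: F′ = F + V = 92.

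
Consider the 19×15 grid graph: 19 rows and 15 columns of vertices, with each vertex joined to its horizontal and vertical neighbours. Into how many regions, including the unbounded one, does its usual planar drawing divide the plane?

The grid has V = 19·15 = 285 vertices and E = 19·14 + 15·18 = 536 edges.
F = 2 − V + E = 2 − 285 + 536 = 253.

253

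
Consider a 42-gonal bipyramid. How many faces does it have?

84

A bipyramid over an n-gon has 2n triangular faces and n + 2 vertices: V = 42 + 2 = 44, E = 3·42 = 126, F = 2·42 = 84.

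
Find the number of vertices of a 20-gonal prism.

40

A prism on an n-gon has two n-gon bases and n rectangular sides: V = 2·20 = 40, E = 3·20 = 60, F = 20 + 2 = 22.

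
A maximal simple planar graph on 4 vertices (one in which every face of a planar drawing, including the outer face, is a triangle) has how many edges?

In a plane triangulation 3F = 2E and V − E + F = 2, so E = 3V − 6 = 3·4 − 6 = 6.

6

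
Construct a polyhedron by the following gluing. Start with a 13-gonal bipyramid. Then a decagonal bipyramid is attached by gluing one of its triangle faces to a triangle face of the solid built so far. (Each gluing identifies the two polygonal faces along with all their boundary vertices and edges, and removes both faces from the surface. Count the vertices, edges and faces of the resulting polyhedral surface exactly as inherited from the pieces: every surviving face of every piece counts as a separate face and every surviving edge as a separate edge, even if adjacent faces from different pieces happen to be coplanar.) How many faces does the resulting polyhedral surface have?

A 13-gonal bipyramid: V=15, E=39, F=26.
Attach a decagonal bipyramid (V=12, E=30, F=20) along a 3-gon: merge 3 vertices and 3 edges, delete both glued faces → V=24, E=66, F=44.
Check: V − E + F = 24 − 66 + 44 = 2.

44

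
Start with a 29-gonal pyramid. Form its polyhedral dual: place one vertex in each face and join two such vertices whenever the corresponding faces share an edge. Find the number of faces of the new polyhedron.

The base solid has V = 30, E = 58, F = 30.
The dual swaps V and F and preserves E: V′ = F = 30, E′ = E = 58, F′ = V = 30.

30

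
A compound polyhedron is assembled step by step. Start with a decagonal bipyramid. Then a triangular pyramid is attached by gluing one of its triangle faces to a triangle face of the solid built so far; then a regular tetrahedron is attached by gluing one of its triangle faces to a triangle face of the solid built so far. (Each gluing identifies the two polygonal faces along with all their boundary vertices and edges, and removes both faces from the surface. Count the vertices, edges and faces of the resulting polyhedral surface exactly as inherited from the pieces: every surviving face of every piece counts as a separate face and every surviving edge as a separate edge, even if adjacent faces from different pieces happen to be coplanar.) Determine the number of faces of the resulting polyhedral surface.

A decagonal bipyramid: V=12, E=30, F=20.
Attach a triangular pyramid (V=4, E=6, F=4) along a 3-gon: merge 3 vertices and 3 edges, delete both glued faces → V=13, E=33, F=22.
Attach a regular tetrahedron (V=4, E=6, F=4) along a 3-gon: merge 3 vertices and 3 edges, delete both glued faces → V=14, E=36, F=24.
Check: V − E + F = 14 − 36 + 24 = 2.

24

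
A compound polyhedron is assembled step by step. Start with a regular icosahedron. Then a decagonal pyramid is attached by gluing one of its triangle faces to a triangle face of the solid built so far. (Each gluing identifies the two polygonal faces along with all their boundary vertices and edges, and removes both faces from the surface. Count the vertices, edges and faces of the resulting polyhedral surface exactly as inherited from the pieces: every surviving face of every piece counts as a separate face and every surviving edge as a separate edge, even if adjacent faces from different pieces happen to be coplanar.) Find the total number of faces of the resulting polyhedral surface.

A regular icosahedron: V=12, E=30, F=20.
Attach a decagonal pyramid (V=11, E=20, F=11) along a 3-gon: merge 3 vertices and 3 edges, delete both glued faces → V=20, E=47, F=29.
Check: V − E + F = 20 − 47 + 29 = 2.

29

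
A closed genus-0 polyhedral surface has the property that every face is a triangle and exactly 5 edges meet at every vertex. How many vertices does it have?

12

Each face has 3 edges and each edge borders two faces, so 2E = 3F.
Each vertex has degree 5, so 5V = 2E and hence V = 3F/5.
Euler: V − E + F = 2 ⇒ (3F/5) − (3F/2) + F = 2.
Multiply by 10: (6 − 15 + 10)F = 20, i.e. 1F = 20.
So F = 20, E = 3·20/2 = 30, V = 3·20/5 = 12.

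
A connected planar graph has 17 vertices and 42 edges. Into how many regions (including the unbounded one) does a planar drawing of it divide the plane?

27

Euler's formula for a connected plane graph: V − E + F = 2, so F = 2 − 17 + 42 = 27.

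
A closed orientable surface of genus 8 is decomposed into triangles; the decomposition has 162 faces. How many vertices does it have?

67

χ = 2 − 2·8 = -14, and every face is a triangle so 3F = 2E.
E = 3·162/2 = 243. Then V = -14 + E − F = -14 + 243 − 162 = 67.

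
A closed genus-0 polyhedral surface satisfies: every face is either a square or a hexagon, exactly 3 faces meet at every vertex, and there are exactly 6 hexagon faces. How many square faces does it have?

Let x be the number of squares; then F = 6 + x.
Edge–face incidences: 2E = 6·6 + 4·x = 36 + 4x.
Every vertex has degree 3, so 3V = 2E.
Euler: V − E + F = 2 ⇒ (2E)/3 − E + (6 + x) = 2.
Multiply by 6: 2·(2E) − 3·(2E) + 6·(6 + x) = 12, i.e. 36 + 6x − (36 + 4x) = 12.
Collecting terms: 2x = 12, so x = 6.
Then 2E = 36 + 4·6 = 60, so E = 30, V = 2E/3 = 20, F = 6 + 6 = 12.

6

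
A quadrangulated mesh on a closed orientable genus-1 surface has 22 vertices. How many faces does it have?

χ = 2 − 2·1 = 0, and every face is a square so 4F = 2E.
V − E + F = 0 with E = 4F/2 gives 22 − (4/2 − 1)·F = 0, so F = 22 and E = 44.

22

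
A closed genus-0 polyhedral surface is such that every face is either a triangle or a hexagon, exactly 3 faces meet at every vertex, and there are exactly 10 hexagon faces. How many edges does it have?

36

Let x be the number of triangles; then F = 10 + x.
Edge–face incidences: 2E = 6·10 + 3·x = 60 + 3x.
Every vertex has degree 3, so 3V = 2E.
Euler: V − E + F = 2 ⇒ (2E)/3 − E + (10 + x) = 2.
Multiply by 6: 2·(2E) − 3·(2E) + 6·(10 + x) = 12, i.e. 60 + 6x − (60 + 3x) = 12.
Collecting terms: 3x = 12, so x = 4.
Then 2E = 60 + 3·4 = 72, so E = 36, V = 2E/3 = 24, F = 10 + 4 = 14.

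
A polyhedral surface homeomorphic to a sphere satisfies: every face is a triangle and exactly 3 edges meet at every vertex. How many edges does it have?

Each face has 3 edges and each edge borders two faces, so 2E = 3F.
Each vertex has degree 3, so 3V = 2E and hence V = 3F/3.
Euler: V − E + F = 2 ⇒ (3F/3) − (3F/2) + F = 2.
Multiply by 6: (6 − 9 + 6)F = 12, i.e. 3F = 12.
So F = 4, E = 3·4/2 = 6, V = 3·4/3 = 4.

6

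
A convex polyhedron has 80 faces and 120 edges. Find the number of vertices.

42

Here V − E + F = 2.
V = 2 + E − F = 2 + 120 − 80 = 42.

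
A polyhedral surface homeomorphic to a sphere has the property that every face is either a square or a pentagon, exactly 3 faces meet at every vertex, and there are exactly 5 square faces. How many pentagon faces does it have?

Let x be the number of pentagons; then F = 5 + x.
Edge–face incidences: 2E = 4·5 + 5·x = 20 + 5x.
Every vertex has degree 3, so 3V = 2E.
Euler: V − E + F = 2 ⇒ (2E)/3 − E + (5 + x) = 2.
Multiply by 6: 2·(2E) − 3·(2E) + 6·(5 + x) = 12, i.e. 30 + 6x − (20 + 5x) = 12.
Collecting terms: x + 10 = 12, so x = 2.
Then 2E = 20 + 5·2 = 30, so E = 15, V = 2E/3 = 10, F = 5 + 2 = 7.

2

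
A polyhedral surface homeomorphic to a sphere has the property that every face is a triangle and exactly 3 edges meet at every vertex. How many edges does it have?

Each face has 3 edges and each edge borders two faces, so 2E = 3F.
Each vertex has degree 3, so 3V = 2E and hence V = 3F/3.
Euler: V − E + F = 2 ⇒ (3F/3) − (3F/2) + F = 2.
Multiply by 6: (6 − 9 + 6)F = 12, i.e. 3F = 12.
So F = 4, E = 3·4/2 = 6, V = 3·4/3 = 4.

6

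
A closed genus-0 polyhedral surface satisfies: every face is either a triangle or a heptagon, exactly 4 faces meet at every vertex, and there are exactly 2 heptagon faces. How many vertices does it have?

Let x be the number of triangles; then F = 2 + x.
Edge–face incidences: 2E = 7·2 + 3·x = 14 + 3x.
Every vertex has degree 4, so 4V = 2E.
Euler: V − E + F = 2 ⇒ (2E)/4 − E + (2 + x) = 2.
Multiply by 8: 2·(2E) − 4·(2E) + 8·(2 + x) = 16, i.e. 16 + 8x − 2·(14 + 3x) = 16.
Collecting terms: 2x − 12 = 16, so 2x = 28, so x = 14.
Then 2E = 14 + 3·14 = 56, so E = 28, V = 2E/4 = 14, F = 2 + 14 = 16.

14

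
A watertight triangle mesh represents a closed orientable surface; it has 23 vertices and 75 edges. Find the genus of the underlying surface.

Every face is a triangle and each edge borders two faces, so 3F = 2·75, giving F = 50.
χ = V − E + F = 23 − 75 + 50 = -2.
For a closed orientable surface χ = 2 − 2g, so g = (2 − (-2))/2 = 2.

2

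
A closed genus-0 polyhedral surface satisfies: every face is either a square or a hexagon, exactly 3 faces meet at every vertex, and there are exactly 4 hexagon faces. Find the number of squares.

Let x be the number of squares; then F = 4 + x.
Edge–face incidences: 2E = 6·4 + 4·x = 24 + 4x.
Every vertex has degree 3, so 3V = 2E.
Euler: V − E + F = 2 ⇒ (2E)/3 − E + (4 + x) = 2.
Multiply by 6: 2·(2E) − 3·(2E) + 6·(4 + x) = 12, i.e. 24 + 6x − (24 + 4x) = 12.
Collecting terms: 2x = 12, so x = 6.
Then 2E = 24 + 4·6 = 48, so E = 24, V = 2E/3 = 16, F = 4 + 6 = 10.

6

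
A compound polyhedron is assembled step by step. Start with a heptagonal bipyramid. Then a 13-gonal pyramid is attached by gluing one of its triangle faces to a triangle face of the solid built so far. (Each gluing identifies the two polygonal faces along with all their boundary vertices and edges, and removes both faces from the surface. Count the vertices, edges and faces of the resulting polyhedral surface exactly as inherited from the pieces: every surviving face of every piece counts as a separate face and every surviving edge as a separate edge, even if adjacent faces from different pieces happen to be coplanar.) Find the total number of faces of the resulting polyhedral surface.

A heptagonal bipyramid: V=9, E=21, F=14.
Attach a 13-gonal pyramid (V=14, E=26, F=14) along a 3-gon: merge 3 vertices and 3 edges, delete both glued faces → V=20, E=44, F=26.
Check: V − E + F = 20 − 44 + 26 = 2.

26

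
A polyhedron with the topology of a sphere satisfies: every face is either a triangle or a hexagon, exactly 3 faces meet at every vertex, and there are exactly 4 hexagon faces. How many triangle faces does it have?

4

Let x be the number of triangles; then F = 4 + x.
Edge–face incidences: 2E = 6·4 + 3·x = 24 + 3x.
Every vertex has degree 3, so 3V = 2E.
Euler: V − E + F = 2 ⇒ (2E)/3 − E + (4 + x) = 2.
Multiply by 6: 2·(2E) − 3·(2E) + 6·(4 + x) = 12, i.e. 24 + 6x − (24 + 3x) = 12.
Collecting terms: 3x = 12, so x = 4.
Then 2E = 24 + 3·4 = 36, so E = 18, V = 2E/3 = 12, F = 4 + 4 = 8.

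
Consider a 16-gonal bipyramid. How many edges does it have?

A bipyramid over an n-gon has 2n triangular faces and n + 2 vertices: V = 16 + 2 = 18, E = 3·16 = 48, F = 2·16 = 32.

48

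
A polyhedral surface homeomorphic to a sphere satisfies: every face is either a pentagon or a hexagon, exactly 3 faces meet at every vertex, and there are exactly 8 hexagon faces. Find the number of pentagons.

12

Let x be the number of pentagons; then F = 8 + x.
Edge–face incidences: 2E = 6·8 + 5·x = 48 + 5x.
Every vertex has degree 3, so 3V = 2E.
Euler: V − E + F = 2 ⇒ (2E)/3 − E + (8 + x) = 2.
Multiply by 6: 2·(2E) − 3·(2E) + 6·(8 + x) = 12, i.e. 48 + 6x − (48 + 5x) = 12.
Collecting terms: x = 12.
Then 2E = 48 + 5·12 = 108, so E = 54, V = 2E/3 = 36, F = 8 + 12 = 20.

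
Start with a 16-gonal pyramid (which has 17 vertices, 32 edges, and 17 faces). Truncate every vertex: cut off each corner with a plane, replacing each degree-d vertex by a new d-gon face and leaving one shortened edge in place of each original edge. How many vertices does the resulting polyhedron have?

Truncation replaces each original edge-end by a new vertex, so V′ = 2E = 64.
Each original edge survives, and each old vertex of degree d contributes d new edges; summing degrees gives Σd = 2E, so E′ = E + 2E = 3E = 96.
Each original face survives and each original vertex becomes one new face: F′ = F + V = 34.

64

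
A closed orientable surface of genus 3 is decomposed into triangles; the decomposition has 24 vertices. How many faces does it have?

56

χ = 2 − 2·3 = -4, and every face is a triangle so 3F = 2E.
V − E + F = -4 with E = 3F/2 gives 24 − (3/2 − 1)·F = -4, so F = 56 and E = 84.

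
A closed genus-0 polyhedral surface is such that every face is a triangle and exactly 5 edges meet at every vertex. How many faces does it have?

Each face has 3 edges and each edge borders two faces, so 2E = 3F.
Each vertex has degree 5, so 5V = 2E and hence V = 3F/5.
Euler: V − E + F = 2 ⇒ (3F/5) − (3F/2) + F = 2.
Multiply by 10: (6 − 15 + 10)F = 20, i.e. 1F = 20.
So F = 20, E = 3·20/2 = 30, V = 3·20/5 = 12.

20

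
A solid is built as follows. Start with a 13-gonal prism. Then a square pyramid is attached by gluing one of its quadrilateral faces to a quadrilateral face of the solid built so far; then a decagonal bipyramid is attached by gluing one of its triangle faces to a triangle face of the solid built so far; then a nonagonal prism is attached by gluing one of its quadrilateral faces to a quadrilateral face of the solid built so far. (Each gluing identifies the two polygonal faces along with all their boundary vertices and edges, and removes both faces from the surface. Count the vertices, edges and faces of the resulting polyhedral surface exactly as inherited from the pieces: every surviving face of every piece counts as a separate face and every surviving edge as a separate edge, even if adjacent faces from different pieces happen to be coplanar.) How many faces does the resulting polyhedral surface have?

45

A 13-gonal prism: V=26, E=39, F=15.
Attach a square pyramid (V=5, E=8, F=5) along a 4-gon: merge 4 vertices and 4 edges, delete both glued faces → V=27, E=43, F=18.
Attach a decagonal bipyramid (V=12, E=30, F=20) along a 3-gon: merge 3 vertices and 3 edges, delete both glued faces → V=36, E=70, F=36.
Attach a nonagonal prism (V=18, E=27, F=11) along a 4-gon: merge 4 vertices and 4 edges, delete both glued faces → V=50, E=93, F=45.
Check: V − E + F = 50 − 93 + 45 = 2.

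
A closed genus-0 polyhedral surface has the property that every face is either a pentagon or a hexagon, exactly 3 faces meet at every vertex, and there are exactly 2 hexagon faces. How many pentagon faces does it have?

12

Let x be the number of pentagons; then F = 2 + x.
Edge–face incidences: 2E = 6·2 + 5·x = 12 + 5x.
Every vertex has degree 3, so 3V = 2E.
Euler: V − E + F = 2 ⇒ (2E)/3 − E + (2 + x) = 2.
Multiply by 6: 2·(2E) − 3·(2E) + 6·(2 + x) = 12, i.e. 12 + 6x − (12 + 5x) = 12.
Collecting terms: x = 12.
Then 2E = 12 + 5·12 = 72, so E = 36, V = 2E/3 = 24, F = 2 + 12 = 14.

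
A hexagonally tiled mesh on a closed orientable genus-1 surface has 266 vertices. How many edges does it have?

χ = 2 − 2·1 = 0, and every face is a hexagon so 6F = 2E.
V − E + F = 0 with E = 6F/2 gives 266 − (6/2 − 1)·F = 0, so F = 133 and E = 399.

399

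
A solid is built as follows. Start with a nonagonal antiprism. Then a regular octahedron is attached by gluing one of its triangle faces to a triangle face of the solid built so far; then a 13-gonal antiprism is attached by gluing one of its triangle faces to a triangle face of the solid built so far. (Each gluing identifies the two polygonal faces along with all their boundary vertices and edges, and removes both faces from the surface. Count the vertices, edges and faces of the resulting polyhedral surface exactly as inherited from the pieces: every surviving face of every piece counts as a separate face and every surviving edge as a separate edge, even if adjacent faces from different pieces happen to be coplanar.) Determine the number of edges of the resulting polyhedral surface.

A nonagonal antiprism: V=18, E=36, F=20.
Attach a regular octahedron (V=6, E=12, F=8) along a 3-gon: merge 3 vertices and 3 edges, delete both glued faces → V=21, E=45, F=26.
Attach a 13-gonal antiprism (V=26, E=52, F=28) along a 3-gon: merge 3 vertices and 3 edges, delete both glued faces → V=44, E=94, F=52.
Check: V − E + F = 44 − 94 + 52 = 2.

94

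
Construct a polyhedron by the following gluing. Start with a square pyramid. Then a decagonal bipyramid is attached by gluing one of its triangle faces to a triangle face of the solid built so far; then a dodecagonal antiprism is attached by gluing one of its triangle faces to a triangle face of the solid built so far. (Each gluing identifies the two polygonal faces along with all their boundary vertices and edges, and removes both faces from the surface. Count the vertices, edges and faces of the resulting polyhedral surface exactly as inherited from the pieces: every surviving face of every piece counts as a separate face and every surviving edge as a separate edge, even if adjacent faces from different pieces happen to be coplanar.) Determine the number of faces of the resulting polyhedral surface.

A square pyramid: V=5, E=8, F=5.
Attach a decagonal bipyramid (V=12, E=30, F=20) along a 3-gon: merge 3 vertices and 3 edges, delete both glued faces → V=14, E=35, F=23.
Attach a dodecagonal antiprism (V=24, E=48, F=26) along a 3-gon: merge 3 vertices and 3 edges, delete both glued faces → V=35, E=80, F=47.
Check: V − E + F = 35 − 80 + 47 = 2.

47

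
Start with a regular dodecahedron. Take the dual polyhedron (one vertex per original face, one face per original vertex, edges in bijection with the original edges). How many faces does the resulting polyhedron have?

20

The base solid has V = 20, E = 30, F = 12.
The dual swaps V and F and preserves E: V′ = F = 12, E′ = E = 30, F′ = V = 20.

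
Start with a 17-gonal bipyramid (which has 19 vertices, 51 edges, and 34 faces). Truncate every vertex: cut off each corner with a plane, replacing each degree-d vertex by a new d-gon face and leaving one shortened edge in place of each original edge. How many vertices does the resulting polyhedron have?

Truncation replaces each original edge-end by a new vertex, so V′ = 2E = 102.
Each original edge survives, and each old vertex of degree d contributes d new edges; summing degrees gives Σd = 2E, so E′ = E + 2E = 3E = 153.
Each original face survives and each original vertex becomes one new face: F′ = F + V = 53.

102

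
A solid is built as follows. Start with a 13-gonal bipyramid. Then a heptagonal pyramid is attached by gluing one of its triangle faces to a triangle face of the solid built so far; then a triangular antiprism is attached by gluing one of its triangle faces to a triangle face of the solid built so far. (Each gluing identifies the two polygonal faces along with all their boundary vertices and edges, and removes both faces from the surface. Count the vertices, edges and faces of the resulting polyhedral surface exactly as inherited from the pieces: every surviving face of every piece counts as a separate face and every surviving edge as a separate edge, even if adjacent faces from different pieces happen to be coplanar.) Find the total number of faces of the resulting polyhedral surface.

A 13-gonal bipyramid: V=15, E=39, F=26.
Attach a heptagonal pyramid (V=8, E=14, F=8) along a 3-gon: merge 3 vertices and 3 edges, delete both glued faces → V=20, E=50, F=32.
Attach a triangular antiprism (V=6, E=12, F=8) along a 3-gon: merge 3 vertices and 3 edges, delete both glued faces → V=23, E=59, F=38.
Check: V − E + F = 23 − 59 + 38 = 2.

38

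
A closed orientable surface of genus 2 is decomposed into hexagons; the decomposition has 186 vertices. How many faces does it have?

94

χ = 2 − 2·2 = -2, and every face is a hexagon so 6F = 2E.
V − E + F = -2 with E = 6F/2 gives 186 − (6/2 − 1)·F = -2, so F = 94 and E = 282.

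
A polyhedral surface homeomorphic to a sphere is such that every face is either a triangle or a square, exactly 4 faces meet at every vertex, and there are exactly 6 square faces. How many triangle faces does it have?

8

Let x be the number of triangles; then F = 6 + x.
Edge–face incidences: 2E = 4·6 + 3·x = 24 + 3x.
Every vertex has degree 4, so 4V = 2E.
Euler: V − E + F = 2 ⇒ (2E)/4 − E + (6 + x) = 2.
Multiply by 8: 2·(2E) − 4·(2E) + 8·(6 + x) = 16, i.e. 48 + 8x − 2·(24 + 3x) = 16.
Collecting terms: 2x = 16, so x = 8.
Then 2E = 24 + 3·8 = 48, so E = 24, V = 2E/4 = 12, F = 6 + 8 = 14.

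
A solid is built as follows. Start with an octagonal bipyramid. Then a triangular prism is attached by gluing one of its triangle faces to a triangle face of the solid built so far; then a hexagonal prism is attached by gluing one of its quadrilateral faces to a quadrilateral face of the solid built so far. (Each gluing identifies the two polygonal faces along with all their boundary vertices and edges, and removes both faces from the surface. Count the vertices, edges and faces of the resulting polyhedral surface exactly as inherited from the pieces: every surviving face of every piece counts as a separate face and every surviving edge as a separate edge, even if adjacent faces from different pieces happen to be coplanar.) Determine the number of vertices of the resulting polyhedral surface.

An octagonal bipyramid: V=10, E=24, F=16.
Attach a triangular prism (V=6, E=9, F=5) along a 3-gon: merge 3 vertices and 3 edges, delete both glued faces → V=13, E=30, F=19.
Attach a hexagonal prism (V=12, E=18, F=8) along a 4-gon: merge 4 vertices and 4 edges, delete both glued faces → V=21, E=44, F=25.
Check: V − E + F = 21 − 44 + 25 = 2.

21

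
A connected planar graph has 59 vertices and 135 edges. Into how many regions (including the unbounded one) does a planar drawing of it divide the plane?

78

Euler's formula for a connected plane graph: V − E + F = 2, so F = 2 − 59 + 135 = 78.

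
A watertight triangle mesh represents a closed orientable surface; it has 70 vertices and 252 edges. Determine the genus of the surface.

8

Every face is a triangle and each edge borders two faces, so 3F = 2·252, giving F = 168.
χ = V − E + F = 70 − 252 + 168 = -14.
For a closed orientable surface χ = 2 − 2g, so g = (2 − (-14))/2 = 8.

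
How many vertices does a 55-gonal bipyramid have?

A bipyramid over an n-gon has 2n triangular faces and n + 2 vertices: V = 55 + 2 = 57, E = 3·55 = 165, F = 2·55 = 110.

57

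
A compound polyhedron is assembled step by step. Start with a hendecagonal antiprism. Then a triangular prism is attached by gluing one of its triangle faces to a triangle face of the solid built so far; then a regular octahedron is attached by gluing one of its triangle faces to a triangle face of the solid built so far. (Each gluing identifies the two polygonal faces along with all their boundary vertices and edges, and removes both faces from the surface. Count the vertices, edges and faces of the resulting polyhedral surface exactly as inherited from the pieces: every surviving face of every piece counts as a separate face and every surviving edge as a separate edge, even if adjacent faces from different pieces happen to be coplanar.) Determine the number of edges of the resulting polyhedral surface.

A hendecagonal antiprism: V=22, E=44, F=24.
Attach a triangular prism (V=6, E=9, F=5) along a 3-gon: merge 3 vertices and 3 edges, delete both glued faces → V=25, E=50, F=27.
Attach a regular octahedron (V=6, E=12, F=8) along a 3-gon: merge 3 vertices and 3 edges, delete both glued faces → V=28, E=59, F=33.
Check: V − E + F = 28 − 59 + 33 = 2.

59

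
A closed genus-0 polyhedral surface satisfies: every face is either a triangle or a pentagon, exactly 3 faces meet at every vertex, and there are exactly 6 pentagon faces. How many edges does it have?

18

Let x be the number of triangles; then F = 6 + x.
Edge–face incidences: 2E = 5·6 + 3·x = 30 + 3x.
Every vertex has degree 3, so 3V = 2E.
Euler: V − E + F = 2 ⇒ (2E)/3 − E + (6 + x) = 2.
Multiply by 6: 2·(2E) − 3·(2E) + 6·(6 + x) = 12, i.e. 36 + 6x − (30 + 3x) = 12.
Collecting terms: 3x + 6 = 12, so 3x = 6, so x = 2.
Then 2E = 30 + 3·2 = 36, so E = 18, V = 2E/3 = 12, F = 6 + 2 = 8.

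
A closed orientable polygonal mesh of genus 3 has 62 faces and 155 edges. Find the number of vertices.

For a closed orientable surface of genus 3, χ = 2 − 2·3 = -4.
V = -4 + E − F = -4 + 155 − 62 = 89.

89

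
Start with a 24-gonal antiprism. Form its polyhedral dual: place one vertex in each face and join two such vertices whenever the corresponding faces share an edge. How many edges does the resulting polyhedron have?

The base solid has V = 48, E = 96, F = 50.
The dual swaps V and F and preserves E: V′ = F = 50, E′ = E = 96, F′ = V = 48.

96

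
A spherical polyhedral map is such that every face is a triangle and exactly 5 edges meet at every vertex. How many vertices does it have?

Each face has 3 edges and each edge borders two faces, so 2E = 3F.
Each vertex has degree 5, so 5V = 2E and hence V = 3F/5.
Euler: V − E + F = 2 ⇒ (3F/5) − (3F/2) + F = 2.
Multiply by 10: (6 − 15 + 10)F = 20, i.e. 1F = 20.
So F = 20, E = 3·20/2 = 30, V = 3·20/5 = 12.

12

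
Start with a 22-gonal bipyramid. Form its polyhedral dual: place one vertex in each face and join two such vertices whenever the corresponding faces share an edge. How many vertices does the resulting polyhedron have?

The base solid has V = 24, E = 66, F = 44.
The dual swaps V and F and preserves E: V′ = F = 44, E′ = E = 66, F′ = V = 24.

44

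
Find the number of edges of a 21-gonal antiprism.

84

An antiprism on an n-gon has two n-gon caps and 2n triangles: V = 2·21 = 42, E = 4·21 = 84, F = 2·21 + 2 = 44.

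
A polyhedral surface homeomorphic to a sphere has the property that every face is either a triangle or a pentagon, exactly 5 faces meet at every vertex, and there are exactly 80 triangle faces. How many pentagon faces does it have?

12

Let x be the number of pentagons; then F = 80 + x.
Edge–face incidences: 2E = 3·80 + 5·x = 240 + 5x.
Every vertex has degree 5, so 5V = 2E.
Euler: V − E + F = 2 ⇒ (2E)/5 − E + (80 + x) = 2.
Multiply by 10: 2·(2E) − 5·(2E) + 10·(80 + x) = 20, i.e. 800 + 10x − 3·(240 + 5x) = 20.
Collecting terms: −5x + 80 = 20, so −5x = −60, so x = 12.
Then 2E = 240 + 5·12 = 300, so E = 150, V = 2E/5 = 60, F = 80 + 12 = 92.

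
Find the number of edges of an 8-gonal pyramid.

A pyramid on an n-gon base has one n-gon and n triangles: V = 8 + 1 = 9, E = 2·8 = 16, F = 8 + 1 = 9.

16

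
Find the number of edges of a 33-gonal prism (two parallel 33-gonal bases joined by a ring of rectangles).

A prism on an n-gon has two n-gon bases and n rectangular sides: V = 2·33 = 66, E = 3·33 = 99, F = 33 + 2 = 35.

99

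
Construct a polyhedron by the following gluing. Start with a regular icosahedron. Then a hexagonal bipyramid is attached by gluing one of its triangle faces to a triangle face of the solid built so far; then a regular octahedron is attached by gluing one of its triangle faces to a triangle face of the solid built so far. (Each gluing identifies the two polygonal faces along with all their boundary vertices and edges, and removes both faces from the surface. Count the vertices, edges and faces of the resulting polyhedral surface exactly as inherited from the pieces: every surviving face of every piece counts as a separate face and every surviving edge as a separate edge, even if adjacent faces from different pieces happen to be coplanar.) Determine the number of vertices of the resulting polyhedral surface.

A regular icosahedron: V=12, E=30, F=20.
Attach a hexagonal bipyramid (V=8, E=18, F=12) along a 3-gon: merge 3 vertices and 3 edges, delete both glued faces → V=17, E=45, F=30.
Attach a regular octahedron (V=6, E=12, F=8) along a 3-gon: merge 3 vertices and 3 edges, delete both glued faces → V=20, E=54, F=36.
Check: V − E + F = 20 − 54 + 36 = 2.

20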